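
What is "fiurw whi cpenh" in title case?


Input string: 'fiurw whi cpenh'
Operation: capitalize first letter of each word
Word transformations: 'fiurw'->'Fiurw', 'whi'->'Whi', 'cpenh'->'Cpenh'
Result: Fiurw Whi Cpenh


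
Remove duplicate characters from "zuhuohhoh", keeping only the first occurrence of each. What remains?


Input: 'zuhuohhoh'
Operation: keep first occurrence of each character
Scan: s[0]='z' new -> keep; s[1]='u' new -> keep; s[2]='h' new -> keep; s[3]='u' seen -> skip; s[4]='o' new -> keep; s[5]='h' seen -> skip; s[6]='h' seen -> skip; s[7]='o' seen -> skip; s[8]='h' seen -> skip
Result: zuho


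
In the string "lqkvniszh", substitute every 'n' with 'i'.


Input string: 'lqkvniszh'
Operation: replace 'n' with 'i'
Positions of 'n': 4
After replacement: lqkviiszh


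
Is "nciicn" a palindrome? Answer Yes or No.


Input string: 'nciicn'
Reversed: 'nciicn'
Compare pairs: s[0]='n' vs s[5]='n' (match), s[1]='c' vs s[4]='c' (match), s[2]='i' vs s[3]='i' (match)
Palindrome: Yes


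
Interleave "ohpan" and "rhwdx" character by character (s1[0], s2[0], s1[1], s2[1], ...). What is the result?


String 1: 'ohpan'
String 2: 'rhwdx'
Operation: alternate characters
Pairs: 'o'+'r', 'h'+'h', 'p'+'w', 'a'+'d', 'n'+'x'
Result: orhhpwadnx


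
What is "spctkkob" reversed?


Input string: 'spctkkob'
Operation: reverse character order
Original order: 's' -> 'p' -> 'c' -> 't' -> 'k' -> 'k' -> 'o' -> 'b'
Reversed order: 'b' -> 'o' -> 'k' -> 'k' -> 't' -> 'c' -> 'p' -> 's'
Result: bokktcps


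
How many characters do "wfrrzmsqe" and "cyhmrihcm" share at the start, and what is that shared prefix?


String 1: 'wfrrzmsqe'
String 2: 'cyhmrihcm'
Compare position by position:
pos 0: 'w' vs 'c' differ -> stop
Longest common prefix: "" (length 0)


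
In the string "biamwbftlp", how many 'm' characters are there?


Input string: 'biamwbftlp'
Target character: 'm'
Scan each position: s[3]='m'
Matches found at indices: 3
Total: 1


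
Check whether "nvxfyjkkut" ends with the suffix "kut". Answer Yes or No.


Input string: 'nvxfyjkkut'
Suffix to check: 'kut'
Last 3 characters of input: 'kut'
Match: True
Result: Yes


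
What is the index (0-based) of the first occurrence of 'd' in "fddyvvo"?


Input string: 'fddyvvo'
Target: 'd'
Scanning left to right: s[0]='f', s[1]='d'
First match at index: 1


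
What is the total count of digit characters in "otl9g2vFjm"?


Input string: 'otl9g2vFjm'
Operation: count digit characters (0-9)
Scan: 'o', 't', 'l', '9'(digit), 'g', '2'(digit), 'v', 'F', 'j', 'm'
Digits found: 2
Result: 2


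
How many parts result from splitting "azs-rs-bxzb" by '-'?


Input string: 'azs-rs-bxzb'
Delimiter: '-'
Split result: 'azs', 'rs', 'bxzb'
Number of parts: 3


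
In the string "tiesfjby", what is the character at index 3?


Input string: 'tiesfjby'
Operation: get character at index 3
Index mapping: s[0]='t', s[1]='i', s[2]='e', s[3]='s'
Result: 's'


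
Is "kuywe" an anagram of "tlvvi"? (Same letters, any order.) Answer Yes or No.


String 1: 'tlvvi' -> sorted: 'iltvv'
String 2: 'kuywe' -> sorted: 'ekuwy'
Compare sorted forms: 'iltvv' != 'ekuwy'
Anagram: No


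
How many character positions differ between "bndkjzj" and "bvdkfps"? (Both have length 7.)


String 1: 'bndkjzj'
String 2: 'bvdkfps'
Compare each position: pos 0: 'b'=='b', pos 1: 'n'!='v', pos 2: 'd'=='d', pos 3: 'k'=='k', pos 4: 'j'!='f', pos 5: 'z'!='p', pos 6: 'j'!='s'
Differing positions: 4
Hamming distance: 4


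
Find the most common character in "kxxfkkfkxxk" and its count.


Input: 'kxxfkkfkxxk'
Operation: tally each character
Counts: 'f':2, 'k':5, 'x':4
Maximum: 'k' appears 5 times


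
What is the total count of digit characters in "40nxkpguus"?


Input string: '40nxkpguus'
Operation: count digit characters (0-9)
Scan: '4'(digit), '0'(digit), 'n', 'x', 'k', 'p', 'g', 'u', 'u', 's'
Digits found: 2
Result: 2


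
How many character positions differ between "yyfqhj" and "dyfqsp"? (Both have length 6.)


String 1: 'yyfqhj'
String 2: 'dyfqsp'
Compare each position: pos 0: 'y'!='d', pos 1: 'y'=='y', pos 2: 'f'=='f', pos 3: 'q'=='q', pos 4: 'h'!='s', pos 5: 'j'!='p'
Differing positions: 3
Hamming distance: 3


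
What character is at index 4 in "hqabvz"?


Input string: 'hqabvz'
Operation: get character at index 4
Index mapping: s[0]='h', s[1]='q', s[2]='a', s[3]='b', s[4]='v'
Result: 'v'


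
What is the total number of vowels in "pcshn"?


Input string: 'pcshn'
Operation: count vowels (a, e, i, o, u)
Scan: s[0]='p', s[1]='c', s[2]='s', s[3]='h', s[4]='n'
Vowels found: 0
Result: 0


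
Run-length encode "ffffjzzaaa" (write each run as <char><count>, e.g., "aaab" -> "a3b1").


Input: 'ffffjzzaaa'
Operation: identify consecutive runs
Runs: 'ffff' -> f4, 'j' -> j1, 'zz' -> z2, 'aaa' -> a3
Encoded: f4j1z2a3


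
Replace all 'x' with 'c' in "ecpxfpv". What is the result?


Input string: 'ecpxfpv'
Operation: replace 'x' with 'c'
Positions of 'x': 3
After replacement: ecpcfpv


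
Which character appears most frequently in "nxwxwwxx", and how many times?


Input: 'nxwxwwxx'
Operation: tally each character
Counts: 'n':1, 'w':3, 'x':4
Maximum: 'x' appears 4 times


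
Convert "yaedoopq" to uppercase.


Input string: 'yaedoopq'
Operation: convert each letter to uppercase
Mapping: 'y'->'Y', 'a'->'A', 'e'->'E', 'd'->'D', 'o'->'O', 'o'->'O', 'p'->'P', 'q'->'Q'
Result: YAEDOOPQ


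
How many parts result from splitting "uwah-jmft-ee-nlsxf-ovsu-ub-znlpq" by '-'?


Input string: 'uwah-jmft-ee-nlsxf-ovsu-ub-znlpq'
Delimiter: '-'
Split result: 'uwah', 'jmft', 'ee', 'nlsxf', 'ovsu', 'ub', 'znlpq'
Number of parts: 7


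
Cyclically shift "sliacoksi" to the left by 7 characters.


Input: 'sliacoksi', shift = 7
Operation: split at index 7 and swap parts
Front part s[0:7] = 'sliacok'
Back part s[7:] = 'si'
Rotated = back + front = 'si' + 'sliacok'
Result: sisliacok


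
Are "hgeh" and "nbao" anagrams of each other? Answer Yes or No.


String 1: 'hgeh' -> sorted: 'eghh'
String 2: 'nbao' -> sorted: 'abno'
Compare sorted forms: 'eghh' != 'abno'
Anagram: No


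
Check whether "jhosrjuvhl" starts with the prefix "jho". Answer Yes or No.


Input string: 'jhosrjuvhl'
Prefix to check: 'jho'
First 3 characters of input: 'jho'
Match: True
Result: Yes


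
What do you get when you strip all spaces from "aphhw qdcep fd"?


Input string: 'aphhw qdcep fd'
Operation: remove all spaces
Words: 'aphhw', 'qdcep', 'fd'
Join without spaces: aphhwqdcepfd


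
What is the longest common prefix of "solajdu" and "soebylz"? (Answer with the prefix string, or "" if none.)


String 1: 'solajdu'
String 2: 'soebylz'
Compare position by position:
pos 0: 's' vs 's' match
pos 1: 'o' vs 'o' match
pos 2: 'l' vs 'e' differ -> stop
Longest common prefix: "so" (length 2)


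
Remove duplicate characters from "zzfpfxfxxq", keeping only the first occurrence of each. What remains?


Input: 'zzfpfxfxxq'
Operation: keep first occurrence of each character
Scan: s[0]='z' new -> keep; s[1]='z' seen -> skip; s[2]='f' new -> keep; s[3]='p' new -> keep; s[4]='f' seen -> skip; s[5]='x' new -> keep; s[6]='f' seen -> skip; s[7]='x' seen -> skip; s[8]='x' seen -> skip; s[9]='q' new -> keep
Result: zfpxq


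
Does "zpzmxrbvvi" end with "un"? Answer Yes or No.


Input string: 'zpzmxrbvvi'
Suffix to check: 'un'
Last 2 characters of input: 'vi'
Match: False
Result: No


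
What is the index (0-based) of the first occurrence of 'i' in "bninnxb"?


Input string: 'bninnxb'
Target: 'i'
Scanning left to right: s[0]='b', s[1]='n', s[2]='i'
First match at index: 2


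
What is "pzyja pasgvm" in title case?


Input string: 'pzyja pasgvm'
Operation: capitalize first letter of each word
Word transformations: 'pzyja'->'Pzyja', 'pasgvm'->'Pasgvm'
Result: Pzyja Pasgvm


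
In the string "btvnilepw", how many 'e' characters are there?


Input string: 'btvnilepw'
Target character: 'e'
Scan each position: s[6]='e'
Matches found at indices: 6
Total: 1


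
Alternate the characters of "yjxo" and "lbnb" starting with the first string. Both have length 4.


String 1: 'yjxo'
String 2: 'lbnb'
Operation: alternate characters
Pairs: 'y'+'l', 'j'+'b', 'x'+'n', 'o'+'b'
Result: yljbxnob


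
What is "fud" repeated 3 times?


Input string: 'fud'
Operation: repeat 3 times
Concatenation: 'fud' + 'fud' + 'fud'
Result: fudfudfud


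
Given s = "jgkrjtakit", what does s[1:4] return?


Input string: 'jgkrjtakit'
Operation: slice [1:4]
Extract characters: s[1]='g', s[2]='k', s[3]='r'
Result: gkr


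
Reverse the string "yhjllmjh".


Input string: 'yhjllmjh'
Operation: reverse character order
Original order: 'y' -> 'h' -> 'j' -> 'l' -> 'l' -> 'm' -> 'j' -> 'h'
Reversed order: 'h' -> 'j' -> 'm' -> 'l' -> 'l' -> 'j' -> 'h' -> 'y'
Result: hjmlljhy


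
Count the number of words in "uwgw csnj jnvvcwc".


Input string: 'uwgw csnj jnvvcwc'
Operation: split by spaces
Words found: 'uwgw', 'csnj', 'jnvvcwc'
Word count: 3


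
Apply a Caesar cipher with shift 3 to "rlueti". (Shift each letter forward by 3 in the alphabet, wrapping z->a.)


Input: 'rlueti', shift = 3
Operation: for each letter, (position + 3) mod 26
Mapping: 'r'(17+3=20)->'u', 'l'(11+3=14)->'o', 'u'(20+3=23)->'x', 'e'(4+3=7)->'h', 't'(19+3=22)->'w', 'i'(8+3=11)->'l'
Result: uoxhwl


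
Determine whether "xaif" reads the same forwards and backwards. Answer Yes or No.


Input string: 'xaif'
Reversed: 'fiax'
Compare pairs: s[0]='x' vs s[3]='f' (mismatch), s[1]='a' vs s[2]='i' (mismatch)
Palindrome: No


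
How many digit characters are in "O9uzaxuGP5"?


Input string: 'O9uzaxuGP5'
Operation: count digit characters (0-9)
Scan: 'O', '9'(digit), 'u', 'z', 'a', 'x', 'u', 'G', 'P', '5'(digit)
Digits found: 2
Result: 2


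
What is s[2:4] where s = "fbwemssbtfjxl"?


Input string: 'fbwemssbtfjxl'
Operation: slice [2:4]
Extract characters: s[2]='w', s[3]='e'
Result: we


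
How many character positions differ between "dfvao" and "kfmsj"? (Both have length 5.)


String 1: 'dfvao'
String 2: 'kfmsj'
Compare each position: pos 0: 'd'!='k', pos 1: 'f'=='f', pos 2: 'v'!='m', pos 3: 'a'!='s', pos 4: 'o'!='j'
Differing positions: 4
Hamming distance: 4


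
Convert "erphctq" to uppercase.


Input string: 'erphctq'
Operation: convert each letter to uppercase
Mapping: 'e'->'E', 'r'->'R', 'p'->'P', 'h'->'H', 'c'->'C', 't'->'T', 'q'->'Q'
Result: ERPHCTQ


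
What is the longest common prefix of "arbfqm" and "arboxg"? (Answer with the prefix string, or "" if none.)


String 1: 'arbfqm'
String 2: 'arboxg'
Compare position by position:
pos 0: 'a' vs 'a' match
pos 1: 'r' vs 'r' match
pos 2: 'b' vs 'b' match
pos 3: 'f' vs 'o' differ -> stop
Longest common prefix: "arb" (length 3)


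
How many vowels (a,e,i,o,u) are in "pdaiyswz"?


Input string: 'pdaiyswz'
Operation: count vowels (a, e, i, o, u)
Scan: s[0]='p', s[1]='d', s[2]='a' (vowel), s[3]='i' (vowel), s[4]='y', s[5]='s', s[6]='w', s[7]='z'
Vowels found: 2
Result: 2


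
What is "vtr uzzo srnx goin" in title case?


Input string: 'vtr uzzo srnx goin'
Operation: capitalize first letter of each word
Word transformations: 'vtr'->'Vtr', 'uzzo'->'Uzzo', 'srnx'->'Srnx', 'goin'->'Goin'
Result: Vtr Uzzo Srnx Goin


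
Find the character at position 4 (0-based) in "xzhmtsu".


Input string: 'xzhmtsu'
Operation: get character at index 4
Index mapping: s[0]='x', s[1]='z', s[2]='h', s[3]='m', s[4]='t'
Result: 't'


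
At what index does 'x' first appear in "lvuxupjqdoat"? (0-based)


Input string: 'lvuxupjqdoat'
Target: 'x'
Scanning left to right: s[0]='l', s[1]='v', s[2]='u', s[3]='x'
First match at index: 3


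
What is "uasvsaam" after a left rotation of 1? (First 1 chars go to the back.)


Input: 'uasvsaam', shift = 1
Operation: split at index 1 and swap parts
Front part s[0:1] = 'u'
Back part s[1:] = 'asvsaam'
Rotated = back + front = 'asvsaam' + 'u'
Result: asvsaamu


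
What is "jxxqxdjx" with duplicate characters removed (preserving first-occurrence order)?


Input: 'jxxqxdjx'
Operation: keep first occurrence of each character
Scan: s[0]='j' new -> keep; s[1]='x' new -> keep; s[2]='x' seen -> skip; s[3]='q' new -> keep; s[4]='x' seen -> skip; s[5]='d' new -> keep; s[6]='j' seen -> skip; s[7]='x' seen -> skip
Result: jxqd


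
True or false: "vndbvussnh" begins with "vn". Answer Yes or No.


Input string: 'vndbvussnh'
Prefix to check: 'vn'
First 2 characters of input: 'vn'
Match: True
Result: Yes


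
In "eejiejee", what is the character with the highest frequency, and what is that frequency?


Input: 'eejiejee'
Operation: tally each character
Counts: 'e':5, 'i':1, 'j':2
Maximum: 'e' appears 5 times


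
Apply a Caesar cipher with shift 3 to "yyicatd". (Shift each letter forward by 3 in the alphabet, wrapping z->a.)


Input: 'yyicatd', shift = 3
Operation: for each letter, (position + 3) mod 26
Mapping: 'y'(24+3=27, 27 mod 26=1)->'b', 'y'(24+3=27, 27 mod 26=1)->'b', 'i'(8+3=11)->'l', 'c'(2+3=5)->'f', 'a'(0+3=3)->'d', 't'(19+3=22)->'w', 'd'(3+3=6)->'g'
Result: bblfdwg


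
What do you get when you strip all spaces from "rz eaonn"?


Input string: 'rz eaonn'
Operation: remove all spaces
Words: 'rz', 'eaonn'
Join without spaces: rzeaonn


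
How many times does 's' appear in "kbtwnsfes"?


Input string: 'kbtwnsfes'
Target character: 's'
Scan each position: s[5]='s', s[8]='s'
Matches found at indices: 5, 8
Total: 2


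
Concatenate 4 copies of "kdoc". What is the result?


Input string: 'kdoc'
Operation: repeat 4 times
Concatenation: 'kdoc' + 'kdoc' + 'kdoc' + 'kdoc'
Result: kdockdockdockdoc


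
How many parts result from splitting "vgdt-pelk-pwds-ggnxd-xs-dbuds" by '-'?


Input string: 'vgdt-pelk-pwds-ggnxd-xs-dbuds'
Delimiter: '-'
Split result: 'vgdt', 'pelk', 'pwds', 'ggnxd', 'xs', 'dbuds'
Number of parts: 6


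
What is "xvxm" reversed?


Input string: 'xvxm'
Operation: reverse character order
Original order: 'x' -> 'v' -> 'x' -> 'm'
Reversed order: 'm' -> 'x' -> 'v' -> 'x'
Result: mxvx


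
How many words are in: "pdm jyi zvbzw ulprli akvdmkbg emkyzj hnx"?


Input string: 'pdm jyi zvbzw ulprli akvdmkbg emkyzj hnx'
Operation: split by spaces
Words found: 'pdm', 'jyi', 'zvbzw', 'ulprli', 'akvdmkbg', 'emkyzj', 'hnx'
Word count: 7


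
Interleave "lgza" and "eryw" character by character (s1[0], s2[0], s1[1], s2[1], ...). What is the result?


String 1: 'lgza'
String 2: 'eryw'
Operation: alternate characters
Pairs: 'l'+'e', 'g'+'r', 'z'+'y', 'a'+'w'
Result: legrzyaw


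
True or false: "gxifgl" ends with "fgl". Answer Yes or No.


Input string: 'gxifgl'
Suffix to check: 'fgl'
Last 3 characters of input: 'fgl'
Match: True
Result: Yes


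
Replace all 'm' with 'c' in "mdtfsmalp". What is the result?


Input string: 'mdtfsmalp'
Operation: replace 'm' with 'c'
Positions of 'm': 0, 5
After replacement: cdtfscalp


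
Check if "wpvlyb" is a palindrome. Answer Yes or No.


Input string: 'wpvlyb'
Reversed: 'bylvpw'
Compare pairs: s[0]='w' vs s[5]='b' (mismatch), s[1]='p' vs s[4]='y' (mismatch), s[2]='v' vs s[3]='l' (mismatch)
Palindrome: No


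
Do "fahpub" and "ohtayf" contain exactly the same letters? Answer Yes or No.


String 1: 'fahpub' -> sorted: 'abfhpu'
String 2: 'ohtayf' -> sorted: 'afhoty'
Compare sorted forms: 'abfhpu' != 'afhoty'
Anagram: No


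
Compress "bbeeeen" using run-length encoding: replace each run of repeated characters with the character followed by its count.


Input: 'bbeeeen'
Operation: identify consecutive runs
Runs: 'bb' -> b2, 'eeee' -> e4, 'n' -> n1
Encoded: b2e4n1


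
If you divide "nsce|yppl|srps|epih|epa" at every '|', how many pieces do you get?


Input string: 'nsce|yppl|srps|epih|epa'
Delimiter: '|'
Split result: 'nsce', 'yppl', 'srps', 'epih', 'epa'
Number of parts: 5


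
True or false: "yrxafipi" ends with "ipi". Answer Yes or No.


Input string: 'yrxafipi'
Suffix to check: 'ipi'
Last 3 characters of input: 'ipi'
Match: True
Result: Yes


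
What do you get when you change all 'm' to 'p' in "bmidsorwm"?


Input string: 'bmidsorwm'
Operation: replace 'm' with 'p'
Positions of 'm': 1, 8
After replacement: bpidsorwp


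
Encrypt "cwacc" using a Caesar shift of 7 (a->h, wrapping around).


Input: 'cwacc', shift = 7
Operation: for each letter, (position + 7) mod 26
Mapping: 'c'(2+7=9)->'j', 'w'(22+7=29, 29 mod 26=3)->'d', 'a'(0+7=7)->'h', 'c'(2+7=9)->'j', 'c'(2+7=9)->'j'
Result: jdhjj


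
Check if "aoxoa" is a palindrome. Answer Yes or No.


Input string: 'aoxoa'
Reversed: 'aoxoa'
Compare pairs: s[0]='a' vs s[4]='a' (match), s[1]='o' vs s[3]='o' (match)
Palindrome: Yes


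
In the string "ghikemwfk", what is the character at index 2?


Input string: 'ghikemwfk'
Operation: get character at index 2
Index mapping: s[0]='g', s[1]='h', s[2]='i'
Result: 'i'


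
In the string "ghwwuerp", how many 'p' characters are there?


Input string: 'ghwwuerp'
Target character: 'p'
Scan each position: s[7]='p'
Matches found at indices: 7
Total: 1


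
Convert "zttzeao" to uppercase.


Input string: 'zttzeao'
Operation: convert each letter to uppercase
Mapping: 'z'->'Z', 't'->'T', 't'->'T', 'z'->'Z', 'e'->'E', 'a'->'A', 'o'->'O'
Result: ZTTZEAO


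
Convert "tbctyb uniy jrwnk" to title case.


Input string: 'tbctyb uniy jrwnk'
Operation: capitalize first letter of each word
Word transformations: 'tbctyb'->'Tbctyb', 'uniy'->'Uniy', 'jrwnk'->'Jrwnk'
Result: Tbctyb Uniy Jrwnk


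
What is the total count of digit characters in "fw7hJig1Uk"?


Input string: 'fw7hJig1Uk'
Operation: count digit characters (0-9)
Scan: 'f', 'w', '7'(digit), 'h', 'J', 'i', 'g', '1'(digit), 'U', 'k'
Digits found: 2
Result: 2


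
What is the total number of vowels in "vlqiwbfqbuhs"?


Input string: 'vlqiwbfqbuhs'
Operation: count vowels (a, e, i, o, u)
Scan: s[0]='v', s[1]='l', s[2]='q', s[3]='i' (vowel), s[4]='w', s[5]='b', s[6]='f', s[7]='q', s[8]='b', s[9]='u' (vowel), s[10]='h', s[11]='s'
Vowels found: 2
Result: 2


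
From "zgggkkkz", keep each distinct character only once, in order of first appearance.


Input: 'zgggkkkz'
Operation: keep first occurrence of each character
Scan: s[0]='z' new -> keep; s[1]='g' new -> keep; s[2]='g' seen -> skip; s[3]='g' seen -> skip; s[4]='k' new -> keep; s[5]='k' seen -> skip; s[6]='k' seen -> skip; s[7]='z' seen -> skip
Result: zgk


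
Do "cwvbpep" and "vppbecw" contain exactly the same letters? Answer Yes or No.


String 1: 'cwvbpep' -> sorted: 'bceppvw'
String 2: 'vppbecw' -> sorted: 'bceppvw'
Compare sorted forms: 'bceppvw' == 'bceppvw'
Anagram: Yes


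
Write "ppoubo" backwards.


Input string: 'ppoubo'
Operation: reverse character order
Original order: 'p' -> 'p' -> 'o' -> 'u' -> 'b' -> 'o'
Reversed order: 'o' -> 'b' -> 'u' -> 'o' -> 'p' -> 'p'
Result: obuopp


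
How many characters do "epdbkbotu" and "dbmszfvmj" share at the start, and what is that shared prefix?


String 1: 'epdbkbotu'
String 2: 'dbmszfvmj'
Compare position by position:
pos 0: 'e' vs 'd' differ -> stop
Longest common prefix: "" (length 0)


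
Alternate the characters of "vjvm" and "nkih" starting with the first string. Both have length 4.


String 1: 'vjvm'
String 2: 'nkih'
Operation: alternate characters
Pairs: 'v'+'n', 'j'+'k', 'v'+'i', 'm'+'h'
Result: vnjkvimh


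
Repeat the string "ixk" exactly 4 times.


Input string: 'ixk'
Operation: repeat 4 times
Concatenation: 'ixk' + 'ixk' + 'ixk' + 'ixk'
Result: ixkixkixkixk


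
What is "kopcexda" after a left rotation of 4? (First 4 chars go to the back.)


Input: 'kopcexda', shift = 4
Operation: split at index 4 and swap parts
Front part s[0:4] = 'kopc'
Back part s[4:] = 'exda'
Rotated = back + front = 'exda' + 'kopc'
Result: exdakopc


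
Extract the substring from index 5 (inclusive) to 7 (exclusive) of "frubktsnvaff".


Input string: 'frubktsnvaff'
Operation: slice [5:7]
Extract characters: s[5]='t', s[6]='s'
Result: ts


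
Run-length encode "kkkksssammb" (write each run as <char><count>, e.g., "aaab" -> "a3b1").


Input: 'kkkksssammb'
Operation: identify consecutive runs
Runs: 'kkkk' -> k4, 'sss' -> s3, 'a' -> a1, 'mm' -> m2, 'b' -> b1
Encoded: k4s3a1m2b1


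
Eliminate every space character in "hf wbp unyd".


Input string: 'hf wbp unyd'
Operation: remove all spaces
Words: 'hf', 'wbp', 'unyd'
Join without spaces: hfwbpunyd


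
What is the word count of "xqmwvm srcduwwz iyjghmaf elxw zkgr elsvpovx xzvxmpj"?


Input string: 'xqmwvm srcduwwz iyjghmaf elxw zkgr elsvpovx xzvxmpj'
Operation: split by spaces
Words found: 'xqmwvm', 'srcduwwz', 'iyjghmaf', 'elxw', 'zkgr', 'elsvpovx', 'xzvxmpj'
Word count: 7


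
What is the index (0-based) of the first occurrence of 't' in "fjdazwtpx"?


Input string: 'fjdazwtpx'
Target: 't'
Scanning left to right: s[0]='f', s[1]='j', s[2]='d', s[3]='a', s[4]='z', s[5]='w', s[6]='t'
First match at index: 6


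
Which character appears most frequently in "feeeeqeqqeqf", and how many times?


Input: 'feeeeqeqqeqf'
Operation: tally each character
Counts: 'e':6, 'f':2, 'q':4
Maximum: 'e' appears 6 times


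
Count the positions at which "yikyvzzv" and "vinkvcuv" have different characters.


String 1: 'yikyvzzv'
String 2: 'vinkvcuv'
Compare each position: pos 0: 'y'!='v', pos 1: 'i'=='i', pos 2: 'k'!='n', pos 3: 'y'!='k', pos 4: 'v'=='v', pos 5: 'z'!='c', pos 6: 'z'!='u', pos 7: 'v'=='v'
Differing positions: 5
Hamming distance: 5


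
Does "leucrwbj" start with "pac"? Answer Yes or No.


Input string: 'leucrwbj'
Prefix to check: 'pac'
First 3 characters of input: 'leu'
Match: False
Result: No


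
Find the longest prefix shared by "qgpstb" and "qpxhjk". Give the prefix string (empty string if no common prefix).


String 1: 'qgpstb'
String 2: 'qpxhjk'
Compare position by position:
pos 0: 'q' vs 'q' match
pos 1: 'g' vs 'p' differ -> stop
Longest common prefix: "q" (length 1)


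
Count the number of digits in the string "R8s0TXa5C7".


Input string: 'R8s0TXa5C7'
Operation: count digit characters (0-9)
Scan: 'R', '8'(digit), 's', '0'(digit), 'T', 'X', 'a', '5'(digit), 'C', '7'(digit)
Digits found: 4
Result: 4


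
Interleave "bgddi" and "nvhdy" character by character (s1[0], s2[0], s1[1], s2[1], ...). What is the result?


String 1: 'bgddi'
String 2: 'nvhdy'
Operation: alternate characters
Pairs: 'b'+'n', 'g'+'v', 'd'+'h', 'd'+'d', 'i'+'y'
Result: bngvdhddiy


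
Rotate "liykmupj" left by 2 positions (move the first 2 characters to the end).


Input: 'liykmupj', shift = 2
Operation: split at index 2 and swap parts
Front part s[0:2] = 'li'
Back part s[2:] = 'ykmupj'
Rotated = back + front = 'ykmupj' + 'li'
Result: ykmupjli


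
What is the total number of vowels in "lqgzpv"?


Input string: 'lqgzpv'
Operation: count vowels (a, e, i, o, u)
Scan: s[0]='l', s[1]='q', s[2]='g', s[3]='z', s[4]='p', s[5]='v'
Vowels found: 0
Result: 0


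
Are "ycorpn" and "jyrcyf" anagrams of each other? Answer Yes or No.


String 1: 'ycorpn' -> sorted: 'cnopry'
String 2: 'jyrcyf' -> sorted: 'cfjryy'
Compare sorted forms: 'cnopry' != 'cfjryy'
Anagram: No


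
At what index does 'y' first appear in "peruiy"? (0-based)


Input string: 'peruiy'
Target: 'y'
Scanning left to right: s[0]='p', s[1]='e', s[2]='r', s[3]='u', s[4]='i', s[5]='y'
First match at index: 5


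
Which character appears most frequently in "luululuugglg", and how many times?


Input: 'luululuugglg'
Operation: tally each character
Counts: 'g':3, 'l':4, 'u':5
Maximum: 'u' appears 5 times


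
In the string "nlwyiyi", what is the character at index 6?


Input string: 'nlwyiyi'
Operation: get character at index 6
Index mapping: s[0]='n', s[1]='l', s[2]='w', s[3]='y', s[4]='i', s[5]='y', s[6]='i'
Result: 'i'


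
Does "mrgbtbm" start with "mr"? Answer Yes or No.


Input string: 'mrgbtbm'
Prefix to check: 'mr'
First 2 characters of input: 'mr'
Match: True
Result: Yes


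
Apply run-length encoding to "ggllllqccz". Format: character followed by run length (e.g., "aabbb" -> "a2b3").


Input: 'ggllllqccz'
Operation: identify consecutive runs
Runs: 'gg' -> g2, 'llll' -> l4, 'q' -> q1, 'cc' -> c2, 'z' -> z1
Encoded: g2l4q1c2z1


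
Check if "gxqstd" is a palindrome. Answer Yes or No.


Input string: 'gxqstd'
Reversed: 'dtsqxg'
Compare pairs: s[0]='g' vs s[5]='d' (mismatch), s[1]='x' vs s[4]='t' (mismatch), s[2]='q' vs s[3]='s' (mismatch)
Palindrome: No


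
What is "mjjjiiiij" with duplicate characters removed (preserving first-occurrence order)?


Input: 'mjjjiiiij'
Operation: keep first occurrence of each character
Scan: s[0]='m' new -> keep; s[1]='j' new -> keep; s[2]='j' seen -> skip; s[3]='j' seen -> skip; s[4]='i' new -> keep; s[5]='i' seen -> skip; s[6]='i' seen -> skip; s[7]='i' seen -> skip; s[8]='j' seen -> skip
Result: mji


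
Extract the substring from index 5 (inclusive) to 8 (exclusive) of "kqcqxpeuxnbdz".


Input string: 'kqcqxpeuxnbdz'
Operation: slice [5:8]
Extract characters: s[5]='p', s[6]='e', s[7]='u'
Result: peu


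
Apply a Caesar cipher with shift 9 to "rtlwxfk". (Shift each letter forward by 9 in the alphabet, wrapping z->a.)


Input: 'rtlwxfk', shift = 9
Operation: for each letter, (position + 9) mod 26
Mapping: 'r'(17+9=26, 26 mod 26=0)->'a', 't'(19+9=28, 28 mod 26=2)->'c', 'l'(11+9=20)->'u', 'w'(22+9=31, 31 mod 26=5)->'f', 'x'(23+9=32, 32 mod 26=6)->'g', 'f'(5+9=14)->'o', 'k'(10+9=19)->'t'
Result: acufgot


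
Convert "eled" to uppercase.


Input string: 'eled'
Operation: convert each letter to uppercase
Mapping: 'e'->'E', 'l'->'L', 'e'->'E', 'd'->'D'
Result: ELED


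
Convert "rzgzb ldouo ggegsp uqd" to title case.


Input string: 'rzgzb ldouo ggegsp uqd'
Operation: capitalize first letter of each word
Word transformations: 'rzgzb'->'Rzgzb', 'ldouo'->'Ldouo', 'ggegsp'->'Ggegsp', 'uqd'->'Uqd'
Result: Rzgzb Ldouo Ggegsp Uqd


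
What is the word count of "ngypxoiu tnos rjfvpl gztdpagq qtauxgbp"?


Input string: 'ngypxoiu tnos rjfvpl gztdpagq qtauxgbp'
Operation: split by spaces
Words found: 'ngypxoiu', 'tnos', 'rjfvpl', 'gztdpagq', 'qtauxgbp'
Word count: 5


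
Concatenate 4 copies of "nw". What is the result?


Input string: 'nw'
Operation: repeat 4 times
Concatenation: 'nw' + 'nw' + 'nw' + 'nw'
Result: nwnwnwnw


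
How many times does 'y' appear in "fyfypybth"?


Input string: 'fyfypybth'
Target character: 'y'
Scan each position: s[1]='y', s[3]='y', s[5]='y'
Matches found at indices: 1, 3, 5
Total: 3


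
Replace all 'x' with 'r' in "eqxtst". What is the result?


Input string: 'eqxtst'
Operation: replace 'x' with 'r'
Positions of 'x': 2
After replacement: eqrtst


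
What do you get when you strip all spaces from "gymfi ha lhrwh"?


Input string: 'gymfi ha lhrwh'
Operation: remove all spaces
Words: 'gymfi', 'ha', 'lhrwh'
Join without spaces: gymfihalhrwh


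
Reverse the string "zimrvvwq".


Input string: 'zimrvvwq'
Operation: reverse character order
Original order: 'z' -> 'i' -> 'm' -> 'r' -> 'v' -> 'v' -> 'w' -> 'q'
Reversed order: 'q' -> 'w' -> 'v' -> 'v' -> 'r' -> 'm' -> 'i' -> 'z'
Result: qwvvrmiz


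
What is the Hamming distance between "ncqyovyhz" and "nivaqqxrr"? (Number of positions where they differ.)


String 1: 'ncqyovyhz'
String 2: 'nivaqqxrr'
Compare each position: pos 0: 'n'=='n', pos 1: 'c'!='i', pos 2: 'q'!='v', pos 3: 'y'!='a', pos 4: 'o'!='q', pos 5: 'v'!='q', pos 6: 'y'!='x', pos 7: 'h'!='r', pos 8: 'z'!='r'
Differing positions: 8
Hamming distance: 8


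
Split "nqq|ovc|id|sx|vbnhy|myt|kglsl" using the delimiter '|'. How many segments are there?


Input string: 'nqq|ovc|id|sx|vbnhy|myt|kglsl'
Delimiter: '|'
Split result: 'nqq', 'ovc', 'id', 'sx', 'vbnhy', 'myt', 'kglsl'
Number of parts: 7


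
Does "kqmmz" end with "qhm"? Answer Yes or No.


Input string: 'kqmmz'
Suffix to check: 'qhm'
Last 3 characters of input: 'mmz'
Match: False
Result: No


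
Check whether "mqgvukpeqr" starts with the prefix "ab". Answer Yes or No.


Input string: 'mqgvukpeqr'
Prefix to check: 'ab'
First 2 characters of input: 'mq'
Match: False
Result: No


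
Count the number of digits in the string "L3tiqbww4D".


Input string: 'L3tiqbww4D'
Operation: count digit characters (0-9)
Scan: 'L', '3'(digit), 't', 'i', 'q', 'b', 'w', 'w', '4'(digit), 'D'
Digits found: 2
Result: 2


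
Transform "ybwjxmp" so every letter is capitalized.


Input string: 'ybwjxmp'
Operation: convert each letter to uppercase
Mapping: 'y'->'Y', 'b'->'B', 'w'->'W', 'j'->'J', 'x'->'X', 'm'->'M', 'p'->'P'
Result: YBWJXMP


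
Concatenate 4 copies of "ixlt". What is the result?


Input string: 'ixlt'
Operation: repeat 4 times
Concatenation: 'ixlt' + 'ixlt' + 'ixlt' + 'ixlt'
Result: ixltixltixltixlt


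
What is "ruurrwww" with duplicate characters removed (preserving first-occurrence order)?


Input: 'ruurrwww'
Operation: keep first occurrence of each character
Scan: s[0]='r' new -> keep; s[1]='u' new -> keep; s[2]='u' seen -> skip; s[3]='r' seen -> skip; s[4]='r' seen -> skip; s[5]='w' new -> keep; s[6]='w' seen -> skip; s[7]='w' seen -> skip
Result: ruw


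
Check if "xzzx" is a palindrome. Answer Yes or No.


Input string: 'xzzx'
Reversed: 'xzzx'
Compare pairs: s[0]='x' vs s[3]='x' (match), s[1]='z' vs s[2]='z' (match)
Palindrome: Yes


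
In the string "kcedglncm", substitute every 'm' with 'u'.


Input string: 'kcedglncm'
Operation: replace 'm' with 'u'
Positions of 'm': 8
After replacement: kcedglncu


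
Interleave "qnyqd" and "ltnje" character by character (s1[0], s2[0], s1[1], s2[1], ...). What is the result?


String 1: 'qnyqd'
String 2: 'ltnje'
Operation: alternate characters
Pairs: 'q'+'l', 'n'+'t', 'y'+'n', 'q'+'j', 'd'+'e'
Result: qlntynqjde


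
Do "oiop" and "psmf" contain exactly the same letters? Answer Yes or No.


String 1: 'oiop' -> sorted: 'ioop'
String 2: 'psmf' -> sorted: 'fmps'
Compare sorted forms: 'ioop' != 'fmps'
Anagram: No


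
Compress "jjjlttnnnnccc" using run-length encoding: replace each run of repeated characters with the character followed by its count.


Input: 'jjjlttnnnnccc'
Operation: identify consecutive runs
Runs: 'jjj' -> j3, 'l' -> l1, 'tt' -> t2, 'nnnn' -> n4, 'ccc' -> c3
Encoded: j3l1t2n4c3


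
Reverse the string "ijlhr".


Input string: 'ijlhr'
Operation: reverse character order
Original order: 'i' -> 'j' -> 'l' -> 'h' -> 'r'
Reversed order: 'r' -> 'h' -> 'l' -> 'j' -> 'i'
Result: rhlji


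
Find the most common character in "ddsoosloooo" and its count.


Input: 'ddsoosloooo'
Operation: tally each character
Counts: 'd':2, 'l':1, 'o':6, 's':2
Maximum: 'o' appears 6 times


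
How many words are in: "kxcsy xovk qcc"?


Input string: 'kxcsy xovk qcc'
Operation: split by spaces
Words found: 'kxcsy', 'xovk', 'qcc'
Word count: 3


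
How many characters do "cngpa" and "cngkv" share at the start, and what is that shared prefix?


String 1: 'cngpa'
String 2: 'cngkv'
Compare position by position:
pos 0: 'c' vs 'c' match
pos 1: 'n' vs 'n' match
pos 2: 'g' vs 'g' match
pos 3: 'p' vs 'k' differ -> stop
Longest common prefix: "cng" (length 3)


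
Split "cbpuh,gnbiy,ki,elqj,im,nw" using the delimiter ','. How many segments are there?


Input string: 'cbpuh,gnbiy,ki,elqj,im,nw'
Delimiter: ','
Split result: 'cbpuh', 'gnbiy', 'ki', 'elqj', 'im', 'nw'
Number of parts: 6


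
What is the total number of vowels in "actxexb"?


Input string: 'actxexb'
Operation: count vowels (a, e, i, o, u)
Scan: s[0]='a' (vowel), s[1]='c', s[2]='t', s[3]='x', s[4]='e' (vowel), s[5]='x', s[6]='b'
Vowels found: 2
Result: 2


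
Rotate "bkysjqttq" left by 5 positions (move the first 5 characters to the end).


Input: 'bkysjqttq', shift = 5
Operation: split at index 5 and swap parts
Front part s[0:5] = 'bkysj'
Back part s[5:] = 'qttq'
Rotated = back + front = 'qttq' + 'bkysj'
Result: qttqbkysj


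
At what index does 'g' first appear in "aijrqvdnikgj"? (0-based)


Input string: 'aijrqvdnikgj'
Target: 'g'
Scanning left to right: s[0]='a', s[1]='i', s[2]='j', s[3]='r', s[4]='q', s[5]='v', s[6]='d', s[7]='n', s[8]='i', s[9]='k', s[10]='g'
First match at index: 10


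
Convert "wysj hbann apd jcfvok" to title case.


Input string: 'wysj hbann apd jcfvok'
Operation: capitalize first letter of each word
Word transformations: 'wysj'->'Wysj', 'hbann'->'Hbann', 'apd'->'Apd', 'jcfvok'->'Jcfvok'
Result: Wysj Hbann Apd Jcfvok


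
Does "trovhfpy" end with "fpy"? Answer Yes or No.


Input string: 'trovhfpy'
Suffix to check: 'fpy'
Last 3 characters of input: 'fpy'
Match: True
Result: Yes


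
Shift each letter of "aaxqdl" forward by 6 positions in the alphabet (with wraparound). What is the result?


Input: 'aaxqdl', shift = 6
Operation: for each letter, (position + 6) mod 26
Mapping: 'a'(0+6=6)->'g', 'a'(0+6=6)->'g', 'x'(23+6=29, 29 mod 26=3)->'d', 'q'(16+6=22)->'w', 'd'(3+6=9)->'j', 'l'(11+6=17)->'r'
Result: ggdwjr


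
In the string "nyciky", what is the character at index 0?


Input string: 'nyciky'
Operation: get character at index 0
Index mapping: s[0]='n'
Result: 'n'


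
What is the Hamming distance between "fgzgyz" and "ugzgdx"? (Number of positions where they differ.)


String 1: 'fgzgyz'
String 2: 'ugzgdx'
Compare each position: pos 0: 'f'!='u', pos 1: 'g'=='g', pos 2: 'z'=='z', pos 3: 'g'=='g', pos 4: 'y'!='d', pos 5: 'z'!='x'
Differing positions: 3
Hamming distance: 3


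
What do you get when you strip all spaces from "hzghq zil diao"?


Input string: 'hzghq zil diao'
Operation: remove all spaces
Words: 'hzghq', 'zil', 'diao'
Join without spaces: hzghqzildiao


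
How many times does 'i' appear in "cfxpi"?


Input string: 'cfxpi'
Target character: 'i'
Scan each position: s[4]='i'
Matches found at indices: 4
Total: 1


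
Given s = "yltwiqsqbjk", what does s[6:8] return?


Input string: 'yltwiqsqbjk'
Operation: slice [6:8]
Extract characters: s[6]='s', s[7]='q'
Result: sq


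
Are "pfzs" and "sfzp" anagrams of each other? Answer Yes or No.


String 1: 'pfzs' -> sorted: 'fpsz'
String 2: 'sfzp' -> sorted: 'fpsz'
Compare sorted forms: 'fpsz' == 'fpsz'
Anagram: Yes


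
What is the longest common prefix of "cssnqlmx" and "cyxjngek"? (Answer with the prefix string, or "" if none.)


String 1: 'cssnqlmx'
String 2: 'cyxjngek'
Compare position by position:
pos 0: 'c' vs 'c' match
pos 1: 's' vs 'y' differ -> stop
Longest common prefix: "c" (length 1)


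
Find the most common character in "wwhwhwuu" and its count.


Input: 'wwhwhwuu'
Operation: tally each character
Counts: 'h':2, 'u':2, 'w':4
Maximum: 'w' appears 4 times


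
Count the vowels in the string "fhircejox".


Input string: 'fhircejox'
Operation: count vowels (a, e, i, o, u)
Scan: s[0]='f', s[1]='h', s[2]='i' (vowel), s[3]='r', s[4]='c', s[5]='e' (vowel), s[6]='j', s[7]='o' (vowel), s[8]='x'
Vowels found: 3
Result: 3


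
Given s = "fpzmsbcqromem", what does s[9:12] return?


Input string: 'fpzmsbcqromem'
Operation: slice [9:12]
Extract characters: s[9]='o', s[10]='m', s[11]='e'
Result: ome


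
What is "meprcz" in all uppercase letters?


Input string: 'meprcz'
Operation: convert each letter to uppercase
Mapping: 'm'->'M', 'e'->'E', 'p'->'P', 'r'->'R', 'c'->'C', 'z'->'Z'
Result: MEPRCZ


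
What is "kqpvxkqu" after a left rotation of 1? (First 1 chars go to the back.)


Input: 'kqpvxkqu', shift = 1
Operation: split at index 1 and swap parts
Front part s[0:1] = 'k'
Back part s[1:] = 'qpvxkqu'
Rotated = back + front = 'qpvxkqu' + 'k'
Result: qpvxkquk


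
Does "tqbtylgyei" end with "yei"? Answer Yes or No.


Input string: 'tqbtylgyei'
Suffix to check: 'yei'
Last 3 characters of input: 'yei'
Match: True
Result: Yes


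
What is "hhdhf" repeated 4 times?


Input string: 'hhdhf'
Operation: repeat 4 times
Concatenation: 'hhdhf' + 'hhdhf' + 'hhdhf' + 'hhdhf'
Result: hhdhfhhdhfhhdhfhhdhf


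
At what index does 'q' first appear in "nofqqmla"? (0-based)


Input string: 'nofqqmla'
Target: 'q'
Scanning left to right: s[0]='n', s[1]='o', s[2]='f', s[3]='q'
First match at index: 3


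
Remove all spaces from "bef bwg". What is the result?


Input string: 'bef bwg'
Operation: remove all spaces
Words: 'bef', 'bwg'
Join without spaces: befbwg


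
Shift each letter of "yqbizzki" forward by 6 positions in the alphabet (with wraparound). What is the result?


Input: 'yqbizzki', shift = 6
Operation: for each letter, (position + 6) mod 26
Mapping: 'y'(24+6=30, 30 mod 26=4)->'e', 'q'(16+6=22)->'w', 'b'(1+6=7)->'h', 'i'(8+6=14)->'o', 'z'(25+6=31, 31 mod 26=5)->'f', 'z'(25+6=31, 31 mod 26=5)->'f', 'k'(10+6=16)->'q', 'i'(8+6=14)->'o'
Result: ewhoffqo


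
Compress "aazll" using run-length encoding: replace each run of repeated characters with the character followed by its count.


Input: 'aazll'
Operation: identify consecutive runs
Runs: 'aa' -> a2, 'z' -> z1, 'll' -> l2
Encoded: a2z1l2


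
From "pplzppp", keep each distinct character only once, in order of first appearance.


Input: 'pplzppp'
Operation: keep first occurrence of each character
Scan: s[0]='p' new -> keep; s[1]='p' seen -> skip; s[2]='l' new -> keep; s[3]='z' new -> keep; s[4]='p' seen -> skip; s[5]='p' seen -> skip; s[6]='p' seen -> skip
Result: plz


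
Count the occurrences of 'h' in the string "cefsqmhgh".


Input string: 'cefsqmhgh'
Target character: 'h'
Scan each position: s[6]='h', s[8]='h'
Matches found at indices: 6, 8
Total: 2


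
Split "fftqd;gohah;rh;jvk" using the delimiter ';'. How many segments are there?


Input string: 'fftqd;gohah;rh;jvk'
Delimiter: ';'
Split result: 'fftqd', 'gohah', 'rh', 'jvk'
Number of parts: 4


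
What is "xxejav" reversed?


Input string: 'xxejav'
Operation: reverse character order
Original order: 'x' -> 'x' -> 'e' -> 'j' -> 'a' -> 'v'
Reversed order: 'v' -> 'a' -> 'j' -> 'e' -> 'x' -> 'x'
Result: vajexx


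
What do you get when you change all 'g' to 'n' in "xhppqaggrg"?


Input string: 'xhppqaggrg'
Operation: replace 'g' with 'n'
Positions of 'g': 6, 7, 9
After replacement: xhppqannrn


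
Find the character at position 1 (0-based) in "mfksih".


Input string: 'mfksih'
Operation: get character at index 1
Index mapping: s[0]='m', s[1]='f'
Result: 'f'


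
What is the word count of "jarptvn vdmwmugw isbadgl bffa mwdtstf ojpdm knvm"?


Input string: 'jarptvn vdmwmugw isbadgl bffa mwdtstf ojpdm knvm'
Operation: split by spaces
Words found: 'jarptvn', 'vdmwmugw', 'isbadgl', 'bffa', 'mwdtstf', 'ojpdm', 'knvm'
Word count: 7


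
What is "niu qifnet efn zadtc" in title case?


Input string: 'niu qifnet efn zadtc'
Operation: capitalize first letter of each word
Word transformations: 'niu'->'Niu', 'qifnet'->'Qifnet', 'efn'->'Efn', 'zadtc'->'Zadtc'
Result: Niu Qifnet Efn Zadtc


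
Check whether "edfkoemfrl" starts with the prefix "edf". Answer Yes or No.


Input string: 'edfkoemfrl'
Prefix to check: 'edf'
First 3 characters of input: 'edf'
Match: True
Result: Yes


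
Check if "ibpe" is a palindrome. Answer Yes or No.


Input string: 'ibpe'
Reversed: 'epbi'
Compare pairs: s[0]='i' vs s[3]='e' (mismatch), s[1]='b' vs s[2]='p' (mismatch)
Palindrome: No


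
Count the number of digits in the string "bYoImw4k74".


Input string: 'bYoImw4k74'
Operation: count digit characters (0-9)
Scan: 'b', 'Y', 'o', 'I', 'm', 'w', '4'(digit), 'k', '7'(digit), '4'(digit)
Digits found: 3
Result: 3


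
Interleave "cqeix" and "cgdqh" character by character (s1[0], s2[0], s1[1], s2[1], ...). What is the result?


String 1: 'cqeix'
String 2: 'cgdqh'
Operation: alternate characters
Pairs: 'c'+'c', 'q'+'g', 'e'+'d', 'i'+'q', 'x'+'h'
Result: ccqgediqxh
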